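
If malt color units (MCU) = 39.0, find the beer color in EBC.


SRM = 1.4922·MCU^0.6859;  EBC = SRM·1.97
SRM = 1.4922·39.0^0.6859 = 18.4136
EBC = 18.4136·1.97

36.2748 EBC


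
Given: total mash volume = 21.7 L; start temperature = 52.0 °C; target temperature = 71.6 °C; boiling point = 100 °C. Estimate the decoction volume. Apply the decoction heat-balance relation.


V_dec = V_total·(T_target − T_start)/(T_boil − T_start)
V_dec = 21.7·(71.6 − 52.0)/(100 − 52.0)

8.8608 L


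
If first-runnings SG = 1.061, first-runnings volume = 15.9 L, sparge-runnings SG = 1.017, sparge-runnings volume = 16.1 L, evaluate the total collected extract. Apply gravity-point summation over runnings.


total = Σ (SG_i − 1)·1000·V_i
first = (1.061 − 1)·1000·15.9 = 969.9000
sparge = (1.017 − 1)·1000·16.1 = 273.7000
total = 969.9000 + 273.7000

1243.6000 gravity·L


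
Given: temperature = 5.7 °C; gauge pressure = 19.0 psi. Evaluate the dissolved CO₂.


vols = (P + 14.695)·(0.01821 + 0.09011·e^(−0.04·T))
vols = (19.0 + 14.695)·(0.01821 + 0.09011·e^(−0.04·5.7))

3.0308 volumes


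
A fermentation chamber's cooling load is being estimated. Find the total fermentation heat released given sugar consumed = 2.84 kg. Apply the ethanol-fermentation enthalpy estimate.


Q = m_sugar · 590 kJ/kg
Q = 2.84 · 590

1675.6000 kJ


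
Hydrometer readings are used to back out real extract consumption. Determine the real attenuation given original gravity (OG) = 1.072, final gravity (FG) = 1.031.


AA = (OG−FG)/(OG−1)·100;  RA = AA·0.8192
AA = (1.072 − 1.031)/(1.072 − 1)·100 = 56.9444
RA = 56.9444·0.8192

46.6489 %


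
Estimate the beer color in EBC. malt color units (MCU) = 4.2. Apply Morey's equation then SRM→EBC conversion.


SRM = 1.4922·MCU^0.6859;  EBC = SRM·1.97
SRM = 1.4922·4.2^0.6859 = 3.9931
EBC = 3.9931·1.97

7.8665 EBC


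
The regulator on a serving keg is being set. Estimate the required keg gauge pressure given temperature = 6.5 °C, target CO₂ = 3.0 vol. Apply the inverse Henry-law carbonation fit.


psi = vols/(0.01821 + 0.09011·e^(−0.04·T)) − 14.695
psi = 3.0/(0.01821 + 0.09011·e^(−0.04·6.5)) − 14.695

19.5166 psi


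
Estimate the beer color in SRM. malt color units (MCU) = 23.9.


SRM = 1.4922 · MCU^0.6859
SRM = 1.4922 · 23.9^0.6859

13.1604 SRM


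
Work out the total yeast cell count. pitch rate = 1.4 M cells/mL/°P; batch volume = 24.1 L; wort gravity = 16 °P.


cells (billions) = rate · V_L · °P
cells = 1.4 · 24.1 · 16

539.8400 billion cells


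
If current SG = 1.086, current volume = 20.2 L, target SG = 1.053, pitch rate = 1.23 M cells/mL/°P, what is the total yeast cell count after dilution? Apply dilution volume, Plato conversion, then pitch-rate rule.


V_w = V·((SG_c−1)/(SG_t−1)−1);  °P = 259 − 259/SG_t;  cells = rate·(V+V_w)·°P
V_w = 20.2·((1.086−1)/(1.053−1)−1) = 12.5774
V_final = 20.2 + 12.5774 = 32.7774
°P = 259 − 259/1.053 = 13.0361
cells = 1.23·32.7774·13.0361

525.5649 billion cells


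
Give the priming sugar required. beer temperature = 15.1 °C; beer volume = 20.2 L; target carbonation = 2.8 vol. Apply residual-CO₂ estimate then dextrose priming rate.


residual = 14.695·(0.01821 + 0.09011·e^(−0.04·T));  sugar = (target − residual)·4.0·V
residual = 14.695·(0.01821 + 0.09011·e^(−0.04·15.1)) = 0.9914
sugar = (2.8 − 0.9914)·4.0·20.2

146.1338 g


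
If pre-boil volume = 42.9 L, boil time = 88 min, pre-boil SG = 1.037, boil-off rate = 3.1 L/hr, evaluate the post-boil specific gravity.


V_post = V_pre − rate·(t/60);  SG_post = 1 + (SG_pre−1)·V_pre/V_post
V_post = 42.9 − 3.1·(88/60) = 38.3533
SG_post = 1 + (1.037 − 1)·42.9/38.3533

1.0414


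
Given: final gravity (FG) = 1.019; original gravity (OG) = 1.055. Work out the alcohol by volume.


ABV = (OG − FG) · 131.25
ABV = (1.055 − 1.019) · 131.25

4.7250 % ABV


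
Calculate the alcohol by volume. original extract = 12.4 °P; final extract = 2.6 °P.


SG = 259/(259 − P);  ABV = (OG − FG)·131.25
OG = 259/(259 − 12.4) = 1.0503
FG = 259/(259 − 2.6) = 1.0101
ABV = (1.0503 − 1.0101)·131.25

5.2688 % ABV


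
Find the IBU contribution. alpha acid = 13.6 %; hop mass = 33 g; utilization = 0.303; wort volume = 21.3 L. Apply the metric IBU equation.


IBU = (α/100)·mass·U·1000 / V
IBU = (13.6/100)·33·0.303·1000 / 21.3

63.8434 IBU


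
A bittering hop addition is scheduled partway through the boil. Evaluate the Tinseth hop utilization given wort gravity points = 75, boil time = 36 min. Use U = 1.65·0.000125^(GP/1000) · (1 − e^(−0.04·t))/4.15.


bigness = 1.65·0.000125^(75/1000) = 0.8409
boil_factor = (1 − e^(−0.04·36))/4.15 = 0.1839
U = 0.8409 · 0.1839

0.1546


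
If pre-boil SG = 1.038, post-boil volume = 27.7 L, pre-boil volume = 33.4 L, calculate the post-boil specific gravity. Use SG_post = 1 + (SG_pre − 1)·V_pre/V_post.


pts_pre = (1.038 − 1)·1000 = 38.0000
pts_post = 38.0000·33.4/27.7 = 45.8195
SG_post = 1 + 45.8195/1000

1.0458


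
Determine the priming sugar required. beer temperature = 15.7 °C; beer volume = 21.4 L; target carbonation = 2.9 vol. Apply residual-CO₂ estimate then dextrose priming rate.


residual = 14.695·(0.01821 + 0.09011·e^(−0.04·T));  sugar = (target − residual)·4.0·V
residual = 14.695·(0.01821 + 0.09011·e^(−0.04·15.7)) = 0.9742
sugar = (2.9 − 0.9742)·4.0·21.4

164.8444 g


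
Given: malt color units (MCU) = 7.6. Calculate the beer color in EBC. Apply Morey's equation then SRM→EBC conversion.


SRM = 1.4922·MCU^0.6859;  EBC = SRM·1.97
SRM = 1.4922·7.6^0.6859 = 5.9976
EBC = 5.9976·1.97

11.8153 EBC


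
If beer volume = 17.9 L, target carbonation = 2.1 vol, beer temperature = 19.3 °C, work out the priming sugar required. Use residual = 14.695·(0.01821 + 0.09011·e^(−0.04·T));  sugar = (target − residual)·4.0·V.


residual = 14.695·(0.01821 + 0.09011·e^(−0.04·19.3)) = 0.8795
sugar = (2.1 − 0.8795)·4.0·17.9

87.3894 g


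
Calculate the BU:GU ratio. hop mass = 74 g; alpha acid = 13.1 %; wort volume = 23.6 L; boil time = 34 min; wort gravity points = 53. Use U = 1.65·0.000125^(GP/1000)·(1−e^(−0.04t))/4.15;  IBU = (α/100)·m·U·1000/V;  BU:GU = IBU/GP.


U = 1.65·0.000125^(53/1000)·(1−e^(−0.04·34))/4.15 = 0.1836
IBU = (13.1/100)·74·0.1836·1000/23.6 = 75.3963
BU:GU = 75.3963/53

1.4226


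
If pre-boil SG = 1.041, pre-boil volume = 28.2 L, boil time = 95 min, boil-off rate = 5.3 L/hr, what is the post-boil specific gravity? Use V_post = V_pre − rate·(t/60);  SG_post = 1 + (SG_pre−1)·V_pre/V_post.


V_post = 28.2 − 5.3·(95/60) = 19.8083
SG_post = 1 + (1.041 − 1)·28.2/19.8083

1.0584


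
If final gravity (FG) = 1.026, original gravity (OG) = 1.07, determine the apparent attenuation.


AA = (OG − FG)/(OG − 1) · 100
AA = (1.07 − 1.026)/(1.07 − 1) · 100

62.8571 %


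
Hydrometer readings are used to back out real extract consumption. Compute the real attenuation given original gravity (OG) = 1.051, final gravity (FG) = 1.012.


AA = (OG−FG)/(OG−1)·100;  RA = AA·0.8192
AA = (1.051 − 1.012)/(1.051 − 1)·100 = 76.4706
RA = 76.4706·0.8192

62.6447 %


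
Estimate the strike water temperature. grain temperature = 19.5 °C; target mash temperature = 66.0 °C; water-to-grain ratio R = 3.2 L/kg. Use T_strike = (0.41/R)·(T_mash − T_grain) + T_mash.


T_strike = (0.41/3.2)·(66.0 − 19.5) + 66.0

71.9578 °C


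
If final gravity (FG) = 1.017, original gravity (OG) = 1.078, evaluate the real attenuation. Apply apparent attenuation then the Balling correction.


AA = (OG−FG)/(OG−1)·100;  RA = AA·0.8192
AA = (1.078 − 1.017)/(1.078 − 1)·100 = 78.2051
RA = 78.2051·0.8192

64.0656 %


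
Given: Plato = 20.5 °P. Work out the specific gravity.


SG = 259/(259 − P)
SG = 259/(259 − 20.5)

1.0860


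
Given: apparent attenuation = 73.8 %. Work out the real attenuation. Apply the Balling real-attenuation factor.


RA = AA · 0.8192
RA = 73.8 · 0.8192

60.4570 %


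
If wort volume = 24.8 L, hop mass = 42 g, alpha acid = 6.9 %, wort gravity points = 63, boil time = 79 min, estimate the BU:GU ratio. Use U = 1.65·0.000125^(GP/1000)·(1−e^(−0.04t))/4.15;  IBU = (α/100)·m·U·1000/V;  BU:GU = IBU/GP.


U = 1.65·0.000125^(63/1000)·(1−e^(−0.04·79))/4.15 = 0.2161
IBU = (6.9/100)·42·0.2161·1000/24.8 = 25.2558
BU:GU = 25.2558/63

0.4009


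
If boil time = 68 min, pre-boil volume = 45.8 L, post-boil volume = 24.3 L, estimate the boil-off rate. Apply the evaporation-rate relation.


rate = (V_pre − V_post) / (t_min/60)
rate = (45.8 − 24.3) / (68/60)

18.9706 L/hr


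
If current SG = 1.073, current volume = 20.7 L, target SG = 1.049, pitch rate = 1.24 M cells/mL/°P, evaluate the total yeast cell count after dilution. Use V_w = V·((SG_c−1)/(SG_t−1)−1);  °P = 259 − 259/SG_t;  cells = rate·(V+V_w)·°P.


V_w = 20.7·((1.073−1)/(1.049−1)−1) = 10.1388
V_final = 20.7 + 10.1388 = 30.8388
°P = 259 − 259/1.049 = 12.0982
cells = 1.24·30.8388·12.0982

462.6357 billion cells


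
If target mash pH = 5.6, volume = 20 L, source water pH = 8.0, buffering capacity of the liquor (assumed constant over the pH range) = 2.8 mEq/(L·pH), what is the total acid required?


acid = buffering capacity · (pH_source − pH_target) · V
acid = 2.8 · (8.0 − 5.6) · 20

134.4000 mEq


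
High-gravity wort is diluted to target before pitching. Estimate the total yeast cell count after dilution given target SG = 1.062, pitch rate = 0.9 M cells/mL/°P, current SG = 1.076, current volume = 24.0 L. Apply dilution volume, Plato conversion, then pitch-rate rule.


V_w = V·((SG_c−1)/(SG_t−1)−1);  °P = 259 − 259/SG_t;  cells = rate·(V+V_w)·°P
V_w = 24.0·((1.076−1)/(1.062−1)−1) = 5.4194
V_final = 24.0 + 5.4194 = 29.4194
°P = 259 − 259/1.062 = 15.1205
cells = 0.9·29.4194·15.1205

400.3525 billion cells


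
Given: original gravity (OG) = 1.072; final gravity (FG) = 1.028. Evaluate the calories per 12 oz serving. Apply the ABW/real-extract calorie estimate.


ABW = (OG−FG)·131.25·0.79/FG;  °P = 259 − 259/SG (for OG→OE and FG→AE);  RE = 0.1808·OE + 0.8192·AE;  Cal = (6.9·ABW + 4·(RE−0.1))·FG·3.55
ABW = (1.072 − 1.028)·131.25·0.79/1.028 = 4.4380
OE = 259 − 259/1.072 = 17.3955 °P
AE = 259 − 259/1.028 = 7.0545 °P
RE = 0.1808·17.3955 + 0.8192·7.0545 = 8.9241 °P
Cal = (6.9·4.4380 + 4·(8.9241−0.1))·1.028·3.55

240.5635 kcal


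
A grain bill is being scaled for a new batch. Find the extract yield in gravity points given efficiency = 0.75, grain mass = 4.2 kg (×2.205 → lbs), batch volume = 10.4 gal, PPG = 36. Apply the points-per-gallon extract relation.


points = lbs × PPG × eff / vol
lbs = 4.2 × 2.205 = 9.2610
points = 9.2610 × 36 × 0.75 / 10.4

24.0430 points


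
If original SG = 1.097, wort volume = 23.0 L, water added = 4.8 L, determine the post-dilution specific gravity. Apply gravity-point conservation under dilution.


SG_new = 1 + (SG_old − 1)·V_old/(V_old + V_water)
pts = (1.097 − 1)·1000·23.0/(23.0 + 4.8) = 80.2518
SG_new = 1 + 80.2518/1000

1.0803


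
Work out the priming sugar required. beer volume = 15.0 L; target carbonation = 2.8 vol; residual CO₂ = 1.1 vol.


sugar = (target − residual)·4.0·V
sugar = (2.8 − 1.1)·4.0·15.0

102.0000 g


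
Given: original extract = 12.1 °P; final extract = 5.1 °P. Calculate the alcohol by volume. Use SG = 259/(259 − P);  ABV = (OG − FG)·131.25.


OG = 259/(259 − 12.1) = 1.0490
FG = 259/(259 − 5.1) = 1.0201
ABV = (1.0490 − 1.0201)·131.25

3.7959 % ABV


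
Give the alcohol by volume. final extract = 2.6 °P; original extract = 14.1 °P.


SG = 259/(259 − P);  ABV = (OG − FG)·131.25
OG = 259/(259 − 14.1) = 1.0576
FG = 259/(259 − 2.6) = 1.0101
ABV = (1.0576 − 1.0101)·131.25

6.2257 % ABV


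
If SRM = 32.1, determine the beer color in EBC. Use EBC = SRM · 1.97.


EBC = 32.1 · 1.97

63.2370 EBC


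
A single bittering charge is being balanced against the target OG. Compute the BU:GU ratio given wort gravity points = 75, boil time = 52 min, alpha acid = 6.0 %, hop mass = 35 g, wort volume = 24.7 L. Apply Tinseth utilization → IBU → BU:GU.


U = 1.65·0.000125^(GP/1000)·(1−e^(−0.04t))/4.15;  IBU = (α/100)·m·U·1000/V;  BU:GU = IBU/GP
U = 1.65·0.000125^(75/1000)·(1−e^(−0.04·52))/4.15 = 0.1773
IBU = (6.0/100)·35·0.1773·1000/24.7 = 15.0754
BU:GU = 15.0754/75

0.2010


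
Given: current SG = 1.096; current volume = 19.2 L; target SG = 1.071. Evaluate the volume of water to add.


V_water = V·((SG_curr − 1)/(SG_target − 1) − 1)
V_water = 19.2·((1.096 − 1)/(1.071 − 1) − 1)

6.7606 L


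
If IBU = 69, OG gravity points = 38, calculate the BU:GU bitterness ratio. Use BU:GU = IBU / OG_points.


BU:GU = 69 / 38

1.8158


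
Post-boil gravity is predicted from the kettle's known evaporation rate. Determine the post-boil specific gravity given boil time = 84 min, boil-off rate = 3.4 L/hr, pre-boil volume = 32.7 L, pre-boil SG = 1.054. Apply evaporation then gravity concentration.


V_post = V_pre − rate·(t/60);  SG_post = 1 + (SG_pre−1)·V_pre/V_post
V_post = 32.7 − 3.4·(84/60) = 27.9400
SG_post = 1 + (1.054 − 1)·32.7/27.9400

1.0632


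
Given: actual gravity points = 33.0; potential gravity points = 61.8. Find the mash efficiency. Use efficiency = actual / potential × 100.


efficiency = 33.0 / 61.8 × 100

53.3981 %


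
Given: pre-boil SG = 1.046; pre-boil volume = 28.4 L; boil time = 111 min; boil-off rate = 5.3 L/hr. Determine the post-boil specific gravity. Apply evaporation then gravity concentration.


V_post = V_pre − rate·(t/60);  SG_post = 1 + (SG_pre−1)·V_pre/V_post
V_post = 28.4 − 5.3·(111/60) = 18.5950
SG_post = 1 + (1.046 − 1)·28.4/18.5950

1.0703


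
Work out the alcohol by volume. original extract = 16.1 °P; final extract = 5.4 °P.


SG = 259/(259 − P);  ABV = (OG − FG)·131.25
OG = 259/(259 − 16.1) = 1.0663
FG = 259/(259 − 5.4) = 1.0213
ABV = (1.0663 − 1.0213)·131.25

5.9048 % ABV


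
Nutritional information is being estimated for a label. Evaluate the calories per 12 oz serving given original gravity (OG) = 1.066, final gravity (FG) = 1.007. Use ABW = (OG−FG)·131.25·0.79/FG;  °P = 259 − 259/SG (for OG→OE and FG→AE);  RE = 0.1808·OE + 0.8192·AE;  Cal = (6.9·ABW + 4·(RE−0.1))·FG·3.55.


ABW = (1.066 − 1.007)·131.25·0.79/1.007 = 6.0750
OE = 259 − 259/1.066 = 16.0356 °P
AE = 259 − 259/1.007 = 1.8004 °P
RE = 0.1808·16.0356 + 0.8192·1.8004 = 4.3741 °P
Cal = (6.9·6.0750 + 4·(4.3741−0.1))·1.007·3.55

210.9672 kcal


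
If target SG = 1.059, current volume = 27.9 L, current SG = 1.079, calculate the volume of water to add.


V_water = V·((SG_curr − 1)/(SG_target − 1) − 1)
V_water = 27.9·((1.079 − 1)/(1.059 − 1) − 1)

9.4576 L


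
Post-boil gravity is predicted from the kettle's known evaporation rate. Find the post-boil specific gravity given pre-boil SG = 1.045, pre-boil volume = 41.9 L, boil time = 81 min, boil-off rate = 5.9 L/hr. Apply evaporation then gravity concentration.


V_post = V_pre − rate·(t/60);  SG_post = 1 + (SG_pre−1)·V_pre/V_post
V_post = 41.9 − 5.9·(81/60) = 33.9350
SG_post = 1 + (1.045 − 1)·41.9/33.9350

1.0556


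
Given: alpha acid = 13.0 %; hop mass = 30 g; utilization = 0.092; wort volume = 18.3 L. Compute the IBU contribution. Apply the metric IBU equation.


IBU = (α/100)·mass·U·1000 / V
IBU = (13.0/100)·30·0.092·1000 / 18.3

19.6066 IBU


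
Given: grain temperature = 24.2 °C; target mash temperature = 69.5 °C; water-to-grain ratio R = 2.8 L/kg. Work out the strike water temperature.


T_strike = (0.41/R)·(T_mash − T_grain) + T_mash
T_strike = (0.41/2.8)·(69.5 − 24.2) + 69.5

76.1332 °C


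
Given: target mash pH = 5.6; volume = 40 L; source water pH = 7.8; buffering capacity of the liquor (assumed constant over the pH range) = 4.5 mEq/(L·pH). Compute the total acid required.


acid = buffering capacity · (pH_source − pH_target) · V
acid = 4.5 · (7.8 − 5.6) · 40

396.0000 mEq


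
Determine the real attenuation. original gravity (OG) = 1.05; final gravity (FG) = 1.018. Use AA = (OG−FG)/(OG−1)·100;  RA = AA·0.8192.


AA = (1.05 − 1.018)/(1.05 − 1)·100 = 64.0000
RA = 64.0000·0.8192

52.4288 %


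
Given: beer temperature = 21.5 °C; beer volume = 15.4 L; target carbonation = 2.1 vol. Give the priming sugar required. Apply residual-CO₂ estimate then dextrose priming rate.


residual = 14.695·(0.01821 + 0.09011·e^(−0.04·T));  sugar = (target − residual)·4.0·V
residual = 14.695·(0.01821 + 0.09011·e^(−0.04·21.5)) = 0.8279
sugar = (2.1 − 0.8279)·4.0·15.4

78.3593 g


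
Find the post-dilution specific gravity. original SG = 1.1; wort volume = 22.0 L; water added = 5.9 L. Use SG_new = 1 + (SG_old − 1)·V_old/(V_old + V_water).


pts = (1.1 − 1)·1000·22.0/(22.0 + 5.9) = 78.8530
SG_new = 1 + 78.8530/1000

1.0789


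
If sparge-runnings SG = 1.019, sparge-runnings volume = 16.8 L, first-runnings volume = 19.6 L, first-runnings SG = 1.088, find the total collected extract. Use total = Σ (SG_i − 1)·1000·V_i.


first = (1.088 − 1)·1000·19.6 = 1724.8000
sparge = (1.019 − 1)·1000·16.8 = 319.2000
total = 1724.8000 + 319.2000

2044.0000 gravity·L


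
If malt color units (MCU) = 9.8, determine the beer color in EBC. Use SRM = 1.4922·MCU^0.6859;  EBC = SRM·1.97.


SRM = 1.4922·9.8^0.6859 = 7.1402
EBC = 7.1402·1.97

14.0661 EBC


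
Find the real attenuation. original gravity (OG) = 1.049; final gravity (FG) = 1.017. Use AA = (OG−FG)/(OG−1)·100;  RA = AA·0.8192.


AA = (1.049 − 1.017)/(1.049 − 1)·100 = 65.3061
RA = 65.3061·0.8192

53.4988 %


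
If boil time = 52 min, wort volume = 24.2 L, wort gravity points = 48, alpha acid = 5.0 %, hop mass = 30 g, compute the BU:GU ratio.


U = 1.65·0.000125^(GP/1000)·(1−e^(−0.04t))/4.15;  IBU = (α/100)·m·U·1000/V;  BU:GU = IBU/GP
U = 1.65·0.000125^(48/1000)·(1−e^(−0.04·52))/4.15 = 0.2260
IBU = (5.0/100)·30·0.2260·1000/24.2 = 14.0090
BU:GU = 14.0090/48

0.2919


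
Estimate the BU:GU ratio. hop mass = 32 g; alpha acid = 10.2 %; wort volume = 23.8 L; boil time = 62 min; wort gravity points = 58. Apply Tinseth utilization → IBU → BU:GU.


U = 1.65·0.000125^(GP/1000)·(1−e^(−0.04t))/4.15;  IBU = (α/100)·m·U·1000/V;  BU:GU = IBU/GP
U = 1.65·0.000125^(58/1000)·(1−e^(−0.04·62))/4.15 = 0.2163
IBU = (10.2/100)·32·0.2163·1000/23.8 = 29.6652
BU:GU = 29.6652/58

0.5115


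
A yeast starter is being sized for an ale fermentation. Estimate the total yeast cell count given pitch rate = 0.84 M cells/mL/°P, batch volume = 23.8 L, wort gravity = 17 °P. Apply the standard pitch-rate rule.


cells (billions) = rate · V_L · °P
cells = 0.84 · 23.8 · 17

339.8640 billion cells


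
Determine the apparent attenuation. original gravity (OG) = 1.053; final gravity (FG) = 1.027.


AA = (OG − FG)/(OG − 1) · 100
AA = (1.053 − 1.027)/(1.053 − 1) · 100

49.0566 %


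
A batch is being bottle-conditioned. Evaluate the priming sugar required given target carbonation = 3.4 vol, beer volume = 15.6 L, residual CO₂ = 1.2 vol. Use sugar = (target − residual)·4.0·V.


sugar = (3.4 − 1.2)·4.0·15.6

137.2800 g


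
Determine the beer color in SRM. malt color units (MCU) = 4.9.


SRM = 1.4922 · MCU^0.6859
SRM = 1.4922 · 4.9^0.6859

4.4385 SRM


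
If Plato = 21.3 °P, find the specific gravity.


SG = 259/(259 − P)
SG = 259/(259 − 21.3)

1.0896


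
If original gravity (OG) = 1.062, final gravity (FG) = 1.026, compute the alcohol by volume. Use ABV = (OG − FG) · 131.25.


ABV = (1.062 − 1.026) · 131.25

4.7250 % ABV


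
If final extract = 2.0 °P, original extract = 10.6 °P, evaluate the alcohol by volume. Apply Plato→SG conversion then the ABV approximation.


SG = 259/(259 − P);  ABV = (OG − FG)·131.25
OG = 259/(259 − 10.6) = 1.0427
FG = 259/(259 − 2.0) = 1.0078
ABV = (1.0427 − 1.0078)·131.25

4.5794 % ABV


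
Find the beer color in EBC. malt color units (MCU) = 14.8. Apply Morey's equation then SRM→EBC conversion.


SRM = 1.4922·MCU^0.6859;  EBC = SRM·1.97
SRM = 1.4922·14.8^0.6859 = 9.4735
EBC = 9.4735·1.97

18.6628 EBC


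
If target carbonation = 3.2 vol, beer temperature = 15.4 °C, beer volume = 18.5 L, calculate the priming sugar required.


residual = 14.695·(0.01821 + 0.09011·e^(−0.04·T));  sugar = (target − residual)·4.0·V
residual = 14.695·(0.01821 + 0.09011·e^(−0.04·15.4)) = 0.9828
sugar = (3.2 − 0.9828)·4.0·18.5

164.0744 g


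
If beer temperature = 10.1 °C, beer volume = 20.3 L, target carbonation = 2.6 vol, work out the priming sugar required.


residual = 14.695·(0.01821 + 0.09011·e^(−0.04·T));  sugar = (target − residual)·4.0·V
residual = 14.695·(0.01821 + 0.09011·e^(−0.04·10.1)) = 1.1517
sugar = (2.6 − 1.1517)·4.0·20.3

117.6046 g


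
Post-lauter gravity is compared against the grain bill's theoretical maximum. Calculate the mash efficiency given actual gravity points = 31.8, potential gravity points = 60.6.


efficiency = actual / potential × 100
efficiency = 31.8 / 60.6 × 100

52.4752 %


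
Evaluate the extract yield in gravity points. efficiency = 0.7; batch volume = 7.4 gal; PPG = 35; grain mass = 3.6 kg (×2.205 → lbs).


points = lbs × PPG × eff / vol
lbs = 3.6 × 2.205 = 7.9380
points = 7.9380 × 35 × 0.7 / 7.4

26.2812 points


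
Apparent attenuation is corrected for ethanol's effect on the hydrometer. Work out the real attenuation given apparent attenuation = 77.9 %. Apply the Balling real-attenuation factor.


RA = AA · 0.8192
RA = 77.9 · 0.8192

63.8157 %


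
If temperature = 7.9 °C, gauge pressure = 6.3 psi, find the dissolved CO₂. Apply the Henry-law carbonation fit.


vols = (P + 14.695)·(0.01821 + 0.09011·e^(−0.04·T))
vols = (6.3 + 14.695)·(0.01821 + 0.09011·e^(−0.04·7.9))

1.7616 volumes


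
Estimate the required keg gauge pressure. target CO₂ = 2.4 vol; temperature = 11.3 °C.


psi = vols/(0.01821 + 0.09011·e^(−0.04·T)) − 14.695
psi = 2.4/(0.01821 + 0.09011·e^(−0.04·11.3)) − 14.695

17.0713 psi


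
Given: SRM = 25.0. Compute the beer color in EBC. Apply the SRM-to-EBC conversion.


EBC = SRM · 1.97
EBC = 25.0 · 1.97

49.2500 EBC


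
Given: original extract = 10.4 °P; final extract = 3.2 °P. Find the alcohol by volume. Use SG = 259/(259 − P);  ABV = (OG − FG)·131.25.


OG = 259/(259 − 10.4) = 1.0418
FG = 259/(259 − 3.2) = 1.0125
ABV = (1.0418 − 1.0125)·131.25

3.8488 % ABV


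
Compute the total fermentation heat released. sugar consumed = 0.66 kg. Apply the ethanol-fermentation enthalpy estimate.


Q = m_sugar · 590 kJ/kg
Q = 0.66 · 590

389.4000 kJ


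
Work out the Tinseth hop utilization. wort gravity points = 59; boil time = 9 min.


U = 1.65·0.000125^(GP/1000) · (1 − e^(−0.04·t))/4.15
bigness = 1.65·0.000125^(59/1000) = 0.9710
boil_factor = (1 − e^(−0.04·9))/4.15 = 0.0728
U = 0.9710 · 0.0728

0.0707


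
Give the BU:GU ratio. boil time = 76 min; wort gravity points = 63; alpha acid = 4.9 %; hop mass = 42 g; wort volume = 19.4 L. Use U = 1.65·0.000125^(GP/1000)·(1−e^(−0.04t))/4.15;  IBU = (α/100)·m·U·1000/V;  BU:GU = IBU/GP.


U = 1.65·0.000125^(63/1000)·(1−e^(−0.04·76))/4.15 = 0.2149
IBU = (4.9/100)·42·0.2149·1000/19.4 = 22.7980
BU:GU = 22.7980/63

0.3619


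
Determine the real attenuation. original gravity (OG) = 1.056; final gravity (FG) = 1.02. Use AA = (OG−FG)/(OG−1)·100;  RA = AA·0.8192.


AA = (1.056 − 1.02)/(1.056 − 1)·100 = 64.2857
RA = 64.2857·0.8192

52.6629 %


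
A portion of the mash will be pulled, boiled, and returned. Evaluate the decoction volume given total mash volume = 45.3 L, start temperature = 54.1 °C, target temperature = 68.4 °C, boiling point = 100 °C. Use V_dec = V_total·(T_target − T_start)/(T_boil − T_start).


V_dec = 45.3·(68.4 − 54.1)/(100 − 54.1)

14.1131 L


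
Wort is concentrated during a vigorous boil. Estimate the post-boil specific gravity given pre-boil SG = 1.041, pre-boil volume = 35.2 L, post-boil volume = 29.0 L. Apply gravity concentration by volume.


SG_post = 1 + (SG_pre − 1)·V_pre/V_post
pts_pre = (1.041 − 1)·1000 = 41.0000
pts_post = 41.0000·35.2/29.0 = 49.7655
SG_post = 1 + 49.7655/1000

1.0498


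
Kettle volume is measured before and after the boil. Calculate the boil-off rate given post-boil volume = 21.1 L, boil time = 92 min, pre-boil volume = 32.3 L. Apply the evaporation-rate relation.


rate = (V_pre − V_post) / (t_min/60)
rate = (32.3 − 21.1) / (92/60)

7.3043 L/hr


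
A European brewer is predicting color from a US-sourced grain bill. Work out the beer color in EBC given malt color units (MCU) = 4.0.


SRM = 1.4922·MCU^0.6859;  EBC = SRM·1.97
SRM = 1.4922·4.0^0.6859 = 3.8617
EBC = 3.8617·1.97

7.6076 EBC


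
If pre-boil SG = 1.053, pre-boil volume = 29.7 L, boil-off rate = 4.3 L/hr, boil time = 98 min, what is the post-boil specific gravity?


V_post = V_pre − rate·(t/60);  SG_post = 1 + (SG_pre−1)·V_pre/V_post
V_post = 29.7 − 4.3·(98/60) = 22.6767
SG_post = 1 + (1.053 − 1)·29.7/22.6767

1.0694


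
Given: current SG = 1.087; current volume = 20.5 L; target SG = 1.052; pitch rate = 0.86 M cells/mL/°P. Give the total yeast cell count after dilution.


V_w = V·((SG_c−1)/(SG_t−1)−1);  °P = 259 − 259/SG_t;  cells = rate·(V+V_w)·°P
V_w = 20.5·((1.087−1)/(1.052−1)−1) = 13.7981
V_final = 20.5 + 13.7981 = 34.2981
°P = 259 − 259/1.052 = 12.8023
cells = 0.86·34.2981·12.8023

377.6205 billion cells


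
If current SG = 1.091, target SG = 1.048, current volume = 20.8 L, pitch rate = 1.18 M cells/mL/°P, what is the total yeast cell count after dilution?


V_w = V·((SG_c−1)/(SG_t−1)−1);  °P = 259 − 259/SG_t;  cells = rate·(V+V_w)·°P
V_w = 20.8·((1.091−1)/(1.048−1)−1) = 18.6333
V_final = 20.8 + 18.6333 = 39.4333
°P = 259 − 259/1.048 = 11.8626
cells = 1.18·39.4333·11.8626

551.9824 billion cells


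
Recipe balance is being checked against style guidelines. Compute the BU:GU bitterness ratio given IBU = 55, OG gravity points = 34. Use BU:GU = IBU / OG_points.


BU:GU = 55 / 34

1.6176


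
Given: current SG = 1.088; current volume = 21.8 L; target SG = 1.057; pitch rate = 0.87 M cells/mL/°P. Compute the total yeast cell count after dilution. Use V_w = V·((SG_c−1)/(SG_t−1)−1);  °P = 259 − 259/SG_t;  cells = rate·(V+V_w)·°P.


V_w = 21.8·((1.088−1)/(1.057−1)−1) = 11.8561
V_final = 21.8 + 11.8561 = 33.6561
°P = 259 − 259/1.057 = 13.9669
cells = 0.87·33.6561·13.9669

408.9622 billion cells


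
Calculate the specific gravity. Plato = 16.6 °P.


SG = 259/(259 − P)
SG = 259/(259 − 16.6)

1.0685


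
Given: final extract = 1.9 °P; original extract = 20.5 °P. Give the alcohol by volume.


SG = 259/(259 − P);  ABV = (OG − FG)·131.25
OG = 259/(259 − 20.5) = 1.0860
FG = 259/(259 − 1.9) = 1.0074
ABV = (1.0860 − 1.0074)·131.25

10.3115 % ABV


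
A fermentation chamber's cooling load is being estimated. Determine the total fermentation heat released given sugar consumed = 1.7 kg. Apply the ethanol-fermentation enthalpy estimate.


Q = m_sugar · 590 kJ/kg
Q = 1.7 · 590

1003.0000 kJ


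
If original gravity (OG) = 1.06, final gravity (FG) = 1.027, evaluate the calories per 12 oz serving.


ABW = (OG−FG)·131.25·0.79/FG;  °P = 259 − 259/SG (for OG→OE and FG→AE);  RE = 0.1808·OE + 0.8192·AE;  Cal = (6.9·ABW + 4·(RE−0.1))·FG·3.55
ABW = (1.06 − 1.027)·131.25·0.79/1.027 = 3.3317
OE = 259 − 259/1.06 = 14.6604 °P
AE = 259 − 259/1.027 = 6.8092 °P
RE = 0.1808·14.6604 + 0.8192·6.8092 = 8.2287 °P
Cal = (6.9·3.3317 + 4·(8.2287−0.1))·1.027·3.55

202.3577 kcal


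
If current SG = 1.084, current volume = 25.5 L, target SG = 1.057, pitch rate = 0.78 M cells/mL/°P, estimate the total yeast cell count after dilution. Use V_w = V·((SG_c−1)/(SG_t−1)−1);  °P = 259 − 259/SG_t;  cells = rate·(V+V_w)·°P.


V_w = 25.5·((1.084−1)/(1.057−1)−1) = 12.0789
V_final = 25.5 + 12.0789 = 37.5789
°P = 259 − 259/1.057 = 13.9669
cells = 0.78·37.5789·13.9669

409.3915 billion cells


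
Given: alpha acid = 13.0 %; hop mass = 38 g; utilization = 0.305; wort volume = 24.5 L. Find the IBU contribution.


IBU = (α/100)·mass·U·1000 / V
IBU = (13.0/100)·38·0.305·1000 / 24.5

61.4980 IBU


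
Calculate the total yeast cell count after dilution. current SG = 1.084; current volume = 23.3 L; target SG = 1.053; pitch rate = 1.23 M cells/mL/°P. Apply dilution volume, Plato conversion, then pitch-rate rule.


V_w = V·((SG_c−1)/(SG_t−1)−1);  °P = 259 − 259/SG_t;  cells = rate·(V+V_w)·°P
V_w = 23.3·((1.084−1)/(1.053−1)−1) = 13.6283
V_final = 23.3 + 13.6283 = 36.9283
°P = 259 − 259/1.053 = 13.0361
cells = 1.23·36.9283·13.0361

592.1227 billion cells


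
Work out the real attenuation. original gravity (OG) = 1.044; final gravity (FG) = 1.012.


AA = (OG−FG)/(OG−1)·100;  RA = AA·0.8192
AA = (1.044 − 1.012)/(1.044 − 1)·100 = 72.7273
RA = 72.7273·0.8192

59.5782 %


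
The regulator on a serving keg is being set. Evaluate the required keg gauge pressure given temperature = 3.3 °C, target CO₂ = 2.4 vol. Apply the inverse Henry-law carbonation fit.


psi = vols/(0.01821 + 0.09011·e^(−0.04·T)) − 14.695
psi = 2.4/(0.01821 + 0.09011·e^(−0.04·3.3)) − 14.695

10.0022 psi


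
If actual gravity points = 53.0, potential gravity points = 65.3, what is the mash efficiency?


efficiency = actual / potential × 100
efficiency = 53.0 / 65.3 × 100

81.1639 %


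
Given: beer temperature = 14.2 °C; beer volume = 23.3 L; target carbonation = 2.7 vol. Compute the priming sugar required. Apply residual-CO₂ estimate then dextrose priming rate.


residual = 14.695·(0.01821 + 0.09011·e^(−0.04·T));  sugar = (target − residual)·4.0·V
residual = 14.695·(0.01821 + 0.09011·e^(−0.04·14.2)) = 1.0179
sugar = (2.7 − 1.0179)·4.0·23.3

156.7675 g


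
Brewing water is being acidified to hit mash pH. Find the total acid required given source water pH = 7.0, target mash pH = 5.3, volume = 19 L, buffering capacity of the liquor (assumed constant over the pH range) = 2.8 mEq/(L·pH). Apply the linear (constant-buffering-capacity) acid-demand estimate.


acid = buffering capacity · (pH_source − pH_target) · V
acid = 2.8 · (7.0 − 5.3) · 19

90.4400 mEq


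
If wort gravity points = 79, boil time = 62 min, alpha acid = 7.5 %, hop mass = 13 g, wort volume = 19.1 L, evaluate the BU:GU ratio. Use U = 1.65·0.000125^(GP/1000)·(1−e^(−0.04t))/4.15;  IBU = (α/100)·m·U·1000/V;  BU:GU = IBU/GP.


U = 1.65·0.000125^(79/1000)·(1−e^(−0.04·62))/4.15 = 0.1791
IBU = (7.5/100)·13·0.1791·1000/19.1 = 9.1428
BU:GU = 9.1428/79

0.1157


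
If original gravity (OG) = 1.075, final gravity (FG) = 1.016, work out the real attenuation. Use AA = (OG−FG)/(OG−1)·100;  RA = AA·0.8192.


AA = (1.075 − 1.016)/(1.075 − 1)·100 = 78.6667
RA = 78.6667·0.8192

64.4437 %


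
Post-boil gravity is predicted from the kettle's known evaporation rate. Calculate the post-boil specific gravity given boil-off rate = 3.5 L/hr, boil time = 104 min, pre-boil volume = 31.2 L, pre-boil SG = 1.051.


V_post = V_pre − rate·(t/60);  SG_post = 1 + (SG_pre−1)·V_pre/V_post
V_post = 31.2 − 3.5·(104/60) = 25.1333
SG_post = 1 + (1.051 − 1)·31.2/25.1333

1.0633


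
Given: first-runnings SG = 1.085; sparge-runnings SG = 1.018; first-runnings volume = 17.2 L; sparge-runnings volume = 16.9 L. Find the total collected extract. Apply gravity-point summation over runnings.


total = Σ (SG_i − 1)·1000·V_i
first = (1.085 − 1)·1000·17.2 = 1462.0000
sparge = (1.018 − 1)·1000·16.9 = 304.2000
total = 1462.0000 + 304.2000

1766.2000 gravity·L


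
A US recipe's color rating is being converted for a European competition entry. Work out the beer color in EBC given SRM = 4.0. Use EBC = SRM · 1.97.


EBC = 4.0 · 1.97

7.8800 EBC


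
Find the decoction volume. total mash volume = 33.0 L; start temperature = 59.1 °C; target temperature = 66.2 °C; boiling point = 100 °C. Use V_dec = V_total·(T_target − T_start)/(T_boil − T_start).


V_dec = 33.0·(66.2 − 59.1)/(100 − 59.1)

5.7286 L


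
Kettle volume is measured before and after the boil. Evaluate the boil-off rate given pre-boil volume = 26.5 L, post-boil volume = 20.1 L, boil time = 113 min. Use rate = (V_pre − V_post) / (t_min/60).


rate = (26.5 − 20.1) / (113/60)

3.3982 L/hr


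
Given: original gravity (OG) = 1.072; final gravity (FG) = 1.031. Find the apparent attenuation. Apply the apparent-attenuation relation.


AA = (OG − FG)/(OG − 1) · 100
AA = (1.072 − 1.031)/(1.072 − 1) · 100

56.9444 %


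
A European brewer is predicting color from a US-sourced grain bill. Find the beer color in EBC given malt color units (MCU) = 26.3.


SRM = 1.4922·MCU^0.6859;  EBC = SRM·1.97
SRM = 1.4922·26.3^0.6859 = 14.0532
EBC = 14.0532·1.97

27.6848 EBC


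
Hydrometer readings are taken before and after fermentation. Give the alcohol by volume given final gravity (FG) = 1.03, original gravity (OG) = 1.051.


ABV = (OG − FG) · 131.25
ABV = (1.051 − 1.03) · 131.25

2.7562 % ABV


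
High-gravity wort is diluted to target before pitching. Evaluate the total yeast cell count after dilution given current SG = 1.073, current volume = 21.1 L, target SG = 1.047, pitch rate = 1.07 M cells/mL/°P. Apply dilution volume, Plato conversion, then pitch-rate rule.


V_w = V·((SG_c−1)/(SG_t−1)−1);  °P = 259 − 259/SG_t;  cells = rate·(V+V_w)·°P
V_w = 21.1·((1.073−1)/(1.047−1)−1) = 11.6723
V_final = 21.1 + 11.6723 = 32.7723
°P = 259 − 259/1.047 = 11.6266
cells = 1.07·32.7723·11.6266

407.7014 billion cells


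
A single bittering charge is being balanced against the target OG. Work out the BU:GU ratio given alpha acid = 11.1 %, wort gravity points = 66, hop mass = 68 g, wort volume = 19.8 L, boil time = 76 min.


U = 1.65·0.000125^(GP/1000)·(1−e^(−0.04t))/4.15;  IBU = (α/100)·m·U·1000/V;  BU:GU = IBU/GP
U = 1.65·0.000125^(66/1000)·(1−e^(−0.04·76))/4.15 = 0.2092
IBU = (11.1/100)·68·0.2092·1000/19.8 = 79.7464
BU:GU = 79.7464/66

1.2083


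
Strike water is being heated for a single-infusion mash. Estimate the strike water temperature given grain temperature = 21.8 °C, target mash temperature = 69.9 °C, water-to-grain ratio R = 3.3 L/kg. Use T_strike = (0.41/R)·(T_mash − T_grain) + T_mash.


T_strike = (0.41/3.3)·(69.9 − 21.8) + 69.9

75.8761 °C


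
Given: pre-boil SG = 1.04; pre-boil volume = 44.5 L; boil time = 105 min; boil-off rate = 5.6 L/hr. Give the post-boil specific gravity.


V_post = V_pre − rate·(t/60);  SG_post = 1 + (SG_pre−1)·V_pre/V_post
V_post = 44.5 − 5.6·(105/60) = 34.7000
SG_post = 1 + (1.04 − 1)·44.5/34.7000

1.0513


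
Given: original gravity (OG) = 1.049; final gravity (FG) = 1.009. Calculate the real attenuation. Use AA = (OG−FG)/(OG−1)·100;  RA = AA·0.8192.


AA = (1.049 − 1.009)/(1.049 − 1)·100 = 81.6327
RA = 81.6327·0.8192

66.8735 %


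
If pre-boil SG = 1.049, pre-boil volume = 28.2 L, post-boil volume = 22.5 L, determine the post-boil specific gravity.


SG_post = 1 + (SG_pre − 1)·V_pre/V_post
pts_pre = (1.049 − 1)·1000 = 49.0000
pts_post = 49.0000·28.2/22.5 = 61.4133
SG_post = 1 + 61.4133/1000

1.0614


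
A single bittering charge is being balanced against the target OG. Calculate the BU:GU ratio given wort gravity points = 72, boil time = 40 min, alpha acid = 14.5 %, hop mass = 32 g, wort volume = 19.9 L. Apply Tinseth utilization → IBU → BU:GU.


U = 1.65·0.000125^(GP/1000)·(1−e^(−0.04t))/4.15;  IBU = (α/100)·m·U·1000/V;  BU:GU = IBU/GP
U = 1.65·0.000125^(72/1000)·(1−e^(−0.04·40))/4.15 = 0.1661
IBU = (14.5/100)·32·0.1661·1000/19.9 = 38.7380
BU:GU = 38.7380/72

0.5380


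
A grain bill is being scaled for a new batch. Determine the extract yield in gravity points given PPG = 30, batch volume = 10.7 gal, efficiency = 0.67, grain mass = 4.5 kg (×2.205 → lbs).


points = lbs × PPG × eff / vol
lbs = 4.5 × 2.205 = 9.9225
points = 9.9225 × 30 × 0.67 / 10.7

18.6395 points


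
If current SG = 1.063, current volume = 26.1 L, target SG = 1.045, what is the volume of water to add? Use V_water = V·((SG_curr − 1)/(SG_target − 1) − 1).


V_water = 26.1·((1.063 − 1)/(1.045 − 1) − 1)

10.4400 L


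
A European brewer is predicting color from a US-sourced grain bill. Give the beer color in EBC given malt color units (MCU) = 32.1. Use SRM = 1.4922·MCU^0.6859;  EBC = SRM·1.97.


SRM = 1.4922·32.1^0.6859 = 16.1116
EBC = 16.1116·1.97

31.7399 EBC


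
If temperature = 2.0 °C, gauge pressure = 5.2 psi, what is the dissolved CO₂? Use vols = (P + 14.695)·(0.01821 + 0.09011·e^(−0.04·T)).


vols = (5.2 + 14.695)·(0.01821 + 0.09011·e^(−0.04·2.0))

2.0172 volumes


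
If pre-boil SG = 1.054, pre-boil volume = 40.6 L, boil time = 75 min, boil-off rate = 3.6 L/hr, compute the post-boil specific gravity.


V_post = V_pre − rate·(t/60);  SG_post = 1 + (SG_pre−1)·V_pre/V_post
V_post = 40.6 − 3.6·(75/60) = 36.1000
SG_post = 1 + (1.054 − 1)·40.6/36.1000

1.0607


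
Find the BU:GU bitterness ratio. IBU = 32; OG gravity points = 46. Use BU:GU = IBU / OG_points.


BU:GU = 32 / 46

0.6957


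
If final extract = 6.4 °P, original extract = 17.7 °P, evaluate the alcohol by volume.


SG = 259/(259 − P);  ABV = (OG − FG)·131.25
OG = 259/(259 − 17.7) = 1.0734
FG = 259/(259 − 6.4) = 1.0253
ABV = (1.0734 − 1.0253)·131.25

6.3021 % ABV


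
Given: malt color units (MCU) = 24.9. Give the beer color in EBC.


SRM = 1.4922·MCU^0.6859;  EBC = SRM·1.97
SRM = 1.4922·24.9^0.6859 = 13.5357
EBC = 13.5357·1.97

26.6653 EBC


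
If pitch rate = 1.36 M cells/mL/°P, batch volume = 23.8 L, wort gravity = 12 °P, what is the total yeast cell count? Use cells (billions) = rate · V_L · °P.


cells = 1.36 · 23.8 · 12

388.4160 billion cells


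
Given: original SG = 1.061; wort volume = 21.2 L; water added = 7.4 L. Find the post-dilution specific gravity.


SG_new = 1 + (SG_old − 1)·V_old/(V_old + V_water)
pts = (1.061 − 1)·1000·21.2/(21.2 + 7.4) = 45.2168
SG_new = 1 + 45.2168/1000

1.0452


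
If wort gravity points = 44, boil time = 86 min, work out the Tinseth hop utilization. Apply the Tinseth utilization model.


U = 1.65·0.000125^(GP/1000) · (1 − e^(−0.04·t))/4.15
bigness = 1.65·0.000125^(44/1000) = 1.1111
boil_factor = (1 − e^(−0.04·86))/4.15 = 0.2332
U = 1.1111 · 0.2332

0.2591


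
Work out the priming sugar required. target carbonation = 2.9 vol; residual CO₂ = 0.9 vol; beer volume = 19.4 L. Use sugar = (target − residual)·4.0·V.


sugar = (2.9 − 0.9)·4.0·19.4

155.2000 g


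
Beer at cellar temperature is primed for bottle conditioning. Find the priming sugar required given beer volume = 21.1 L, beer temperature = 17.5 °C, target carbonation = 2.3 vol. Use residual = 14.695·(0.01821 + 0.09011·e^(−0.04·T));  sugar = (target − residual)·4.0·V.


residual = 14.695·(0.01821 + 0.09011·e^(−0.04·17.5)) = 0.9252
sugar = (2.3 − 0.9252)·4.0·21.1

116.0367 g
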